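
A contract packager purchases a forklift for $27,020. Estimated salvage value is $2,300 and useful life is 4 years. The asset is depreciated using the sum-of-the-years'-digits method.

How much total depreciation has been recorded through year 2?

$17,304

Depreciable base = $27,020 − $2,300 = $24,720.
Sum of the years' digits = 4+3+2+1 = 10.
Year 1: $24,720 × 4/10 = $9,888. Book value $17,132.
Year 2: $24,720 × 3/10 = $7,416. Book value $9,716.
Accumulated through year 2 = $27,020 − $9,716 = $17,304.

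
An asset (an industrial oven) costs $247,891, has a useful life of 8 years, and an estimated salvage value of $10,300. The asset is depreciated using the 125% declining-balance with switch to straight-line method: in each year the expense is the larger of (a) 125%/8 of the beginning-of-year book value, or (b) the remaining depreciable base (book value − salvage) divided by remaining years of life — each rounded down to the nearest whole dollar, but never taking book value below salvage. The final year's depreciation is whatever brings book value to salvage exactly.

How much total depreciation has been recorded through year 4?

Depreciable base = $247,891 − $10,300 = $237,591.
Year 1: DB = ⌊$247,891 × 125%/8⌋ = $38,732; SL = ⌊$237,591/8⌋ = $29,698 → take DB $38,732. Book value $209,159.
Year 2: DB = ⌊$209,159 × 125%/8⌋ = $32,681; SL = ⌊$198,859/7⌋ = $28,408 → take DB $32,681. Book value $176,478.
Year 3: DB = ⌊$176,478 × 125%/8⌋ = $27,574; SL = ⌊$166,178/6⌋ = $27,696 → take SL $27,696. Book value $148,782.
Year 4: DB = ⌊$148,782 × 125%/8⌋ = $23,247; SL = ⌊$138,482/5⌋ = $27,696 → take SL $27,696. Book value $121,086.
Accumulated through year 4 = $247,891 − $121,086 = $126,805.

$126,805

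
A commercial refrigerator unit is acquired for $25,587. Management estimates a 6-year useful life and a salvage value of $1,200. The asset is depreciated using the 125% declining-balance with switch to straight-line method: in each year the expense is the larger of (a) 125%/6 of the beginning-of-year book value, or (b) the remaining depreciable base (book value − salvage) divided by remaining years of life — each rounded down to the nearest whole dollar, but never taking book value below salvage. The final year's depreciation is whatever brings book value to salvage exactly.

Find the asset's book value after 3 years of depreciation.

Depreciable base = $25,587 − $1,200 = $24,387.
Year 1: DB = ⌊$25,587 × 125%/6⌋ = $5,330; SL = ⌊$24,387/6⌋ = $4,064 → take DB $5,330. Book value $20,257.
Year 2: DB = ⌊$20,257 × 125%/6⌋ = $4,220; SL = ⌊$19,057/5⌋ = $3,811 → take DB $4,220. Book value $16,037.
Year 3: DB = ⌊$16,037 × 125%/6⌋ = $3,341; SL = ⌊$14,837/4⌋ = $3,709 → take SL $3,709. Book value $12,328.

$12,328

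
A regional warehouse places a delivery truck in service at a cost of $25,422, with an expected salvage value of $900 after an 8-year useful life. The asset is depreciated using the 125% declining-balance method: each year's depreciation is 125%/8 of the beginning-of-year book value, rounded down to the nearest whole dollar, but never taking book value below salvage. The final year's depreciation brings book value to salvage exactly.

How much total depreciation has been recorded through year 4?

$12,536

Depreciable base = $25,422 − $900 = $24,522.
Year 1: ⌊$25,422 × 125%/8⌋ = $3,972. Book value $21,450.
Year 2: ⌊$21,450 × 125%/8⌋ = $3,351. Book value $18,099.
Year 3: ⌊$18,099 × 125%/8⌋ = $2,827. Book value $15,272.
Year 4: ⌊$15,272 × 125%/8⌋ = $2,386. Book value $12,886.
Accumulated through year 4 = $25,422 − $12,886 = $12,536.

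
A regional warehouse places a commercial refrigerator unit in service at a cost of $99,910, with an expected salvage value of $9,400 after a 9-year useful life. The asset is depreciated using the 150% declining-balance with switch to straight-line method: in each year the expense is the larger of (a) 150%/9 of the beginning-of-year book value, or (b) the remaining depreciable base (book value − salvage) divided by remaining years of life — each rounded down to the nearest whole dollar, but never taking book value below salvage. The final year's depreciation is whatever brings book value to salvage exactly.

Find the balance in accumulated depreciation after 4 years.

Depreciable base = $99,910 − $9,400 = $90,510.
Year 1: DB = ⌊$99,910 × 150%/9⌋ = $16,651; SL = ⌊$90,510/9⌋ = $10,056 → take DB $16,651. Book value $83,259.
Year 2: DB = ⌊$83,259 × 150%/9⌋ = $13,876; SL = ⌊$73,859/8⌋ = $9,232 → take DB $13,876. Book value $69,383.
Year 3: DB = ⌊$69,383 × 150%/9⌋ = $11,563; SL = ⌊$59,983/7⌋ = $8,569 → take DB $11,563. Book value $57,820.
Year 4: DB = ⌊$57,820 × 150%/9⌋ = $9,636; SL = ⌊$48,420/6⌋ = $8,070 → take DB $9,636. Book value $48,184.
Accumulated through year 4 = $99,910 − $48,184 = $51,726.

$51,726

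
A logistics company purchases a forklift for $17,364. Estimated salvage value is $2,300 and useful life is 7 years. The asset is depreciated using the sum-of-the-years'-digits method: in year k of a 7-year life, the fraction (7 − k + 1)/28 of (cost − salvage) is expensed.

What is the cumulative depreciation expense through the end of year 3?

Depreciable base = $17,364 − $2,300 = $15,064.
Sum of the years' digits = 7+6+5+4+3+2+1 = 28.
Year 1: $15,064 × 7/28 = $3,766. Book value $13,598.
Year 2: $15,064 × 6/28 = $3,228. Book value $10,370.
Year 3: $15,064 × 5/28 = $2,690. Book value $7,680.
Accumulated through year 3 = $17,364 − $7,680 = $9,684.

$9,684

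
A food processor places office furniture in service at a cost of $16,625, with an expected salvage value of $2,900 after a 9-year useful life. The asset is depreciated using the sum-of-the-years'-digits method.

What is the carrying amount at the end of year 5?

Depreciable base = $16,625 − $2,900 = $13,725.
Sum of the years' digits = 9+8+7+6+5+4+3+2+1 = 45.
Year 1: $13,725 × 9/45 = $2,745. Book value $13,880.
Year 2: $13,725 × 8/45 = $2,440. Book value $11,440.
Year 3: $13,725 × 7/45 = $2,135. Book value $9,305.
Year 4: $13,725 × 6/45 = $1,830. Book value $7,475.
Year 5: $13,725 × 5/45 = $1,525. Book value $5,950.

$5,950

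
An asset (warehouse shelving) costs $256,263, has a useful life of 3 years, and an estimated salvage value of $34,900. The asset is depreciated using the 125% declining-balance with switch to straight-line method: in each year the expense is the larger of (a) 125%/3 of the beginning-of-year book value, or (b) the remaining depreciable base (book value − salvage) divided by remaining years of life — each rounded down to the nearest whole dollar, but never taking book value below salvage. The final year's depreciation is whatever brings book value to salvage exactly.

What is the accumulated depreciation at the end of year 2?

$169,062

Depreciable base = $256,263 − $34,900 = $221,363.
Year 1: DB = ⌊$256,263 × 125%/3⌋ = $106,776; SL = ⌊$221,363/3⌋ = $73,787 → take DB $106,776. Book value $149,487.
Year 2: DB = ⌊$149,487 × 125%/3⌋ = $62,286; SL = ⌊$114,587/2⌋ = $57,293 → take DB $62,286. Book value $87,201.
Accumulated through year 2 = $256,263 − $87,201 = $169,062.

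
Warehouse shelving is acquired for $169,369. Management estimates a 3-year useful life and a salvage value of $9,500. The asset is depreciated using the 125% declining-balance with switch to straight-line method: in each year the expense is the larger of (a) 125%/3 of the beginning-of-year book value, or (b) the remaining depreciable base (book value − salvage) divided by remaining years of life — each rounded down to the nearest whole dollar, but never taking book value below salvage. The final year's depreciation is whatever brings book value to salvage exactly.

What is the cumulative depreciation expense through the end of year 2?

$115,219

Depreciable base = $169,369 − $9,500 = $159,869.
Year 1: DB = ⌊$169,369 × 125%/3⌋ = $70,570; SL = ⌊$159,869/3⌋ = $53,289 → take DB $70,570. Book value $98,799.
Year 2: DB = ⌊$98,799 × 125%/3⌋ = $41,166; SL = ⌊$89,299/2⌋ = $44,649 → take SL $44,649. Book value $54,150.
Accumulated through year 2 = $169,369 − $54,150 = $115,219.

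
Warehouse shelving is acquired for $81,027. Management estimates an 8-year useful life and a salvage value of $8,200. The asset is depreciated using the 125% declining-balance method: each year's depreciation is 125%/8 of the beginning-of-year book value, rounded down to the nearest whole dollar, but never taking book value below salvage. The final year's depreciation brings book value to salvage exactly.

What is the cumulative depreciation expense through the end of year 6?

Depreciable base = $81,027 − $8,200 = $72,827.
Year 1: ⌊$81,027 × 125%/8⌋ = $12,660. Book value $68,367.
Year 2: ⌊$68,367 × 125%/8⌋ = $10,682. Book value $57,685.
Year 3: ⌊$57,685 × 125%/8⌋ = $9,013. Book value $48,672.
Year 4: ⌊$48,672 × 125%/8⌋ = $7,605. Book value $41,067.
Year 5: ⌊$41,067 × 125%/8⌋ = $6,416. Book value $34,651.
Year 6: ⌊$34,651 × 125%/8⌋ = $5,414. Book value $29,237.
Accumulated through year 6 = $81,027 − $29,237 = $51,790.

$51,790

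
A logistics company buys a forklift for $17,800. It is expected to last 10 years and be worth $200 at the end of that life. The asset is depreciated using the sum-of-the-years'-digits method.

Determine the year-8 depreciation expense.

$960

Depreciable base = $17,800 − $200 = $17,600.
Sum of the years' digits = 10+9+8+7+6+5+4+3+2+1 = 55.
Year 1: $17,600 × 10/55 = $3,200. Book value $14,600.
Year 2: $17,600 × 9/55 = $2,880. Book value $11,720.
Year 3: $17,600 × 8/55 = $2,560. Book value $9,160.
Year 4: $17,600 × 7/55 = $2,240. Book value $6,920.
Year 5: $17,600 × 6/55 = $1,920. Book value $5,000.
Year 6: $17,600 × 5/55 = $1,600. Book value $3,400.
Year 7: $17,600 × 4/55 = $1,280. Book value $2,120.
Year 8: $17,600 × 3/55 = $960. Book value $1,160.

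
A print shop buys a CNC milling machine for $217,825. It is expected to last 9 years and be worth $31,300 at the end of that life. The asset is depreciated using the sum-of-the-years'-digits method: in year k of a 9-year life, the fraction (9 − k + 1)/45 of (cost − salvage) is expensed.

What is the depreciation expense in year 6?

Depreciable base = $217,825 − $31,300 = $186,525.
Sum of the years' digits = 9+8+7+6+5+4+3+2+1 = 45.
Year 1: $186,525 × 9/45 = $37,305. Book value $180,520.
Year 2: $186,525 × 8/45 = $33,160. Book value $147,360.
Year 3: $186,525 × 7/45 = $29,015. Book value $118,345.
Year 4: $186,525 × 6/45 = $24,870. Book value $93,475.
Year 5: $186,525 × 5/45 = $20,725. Book value $72,750.
Year 6: $186,525 × 4/45 = $16,580. Book value $56,170.

$16,580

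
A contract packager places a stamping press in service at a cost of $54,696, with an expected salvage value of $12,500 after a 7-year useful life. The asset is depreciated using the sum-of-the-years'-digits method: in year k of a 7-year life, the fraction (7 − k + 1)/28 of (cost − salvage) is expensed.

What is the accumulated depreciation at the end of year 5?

$37,675

Depreciable base = $54,696 − $12,500 = $42,196.
Sum of the years' digits = 7+6+5+4+3+2+1 = 28.
Year 1: $42,196 × 7/28 = $10,549. Book value $44,147.
Year 2: $42,196 × 6/28 = $9,042. Book value $35,105.
Year 3: $42,196 × 5/28 = $7,535. Book value $27,570.
Year 4: $42,196 × 4/28 = $6,028. Book value $21,542.
Year 5: $42,196 × 3/28 = $4,521. Book value $17,021.
Accumulated through year 5 = $54,696 − $17,021 = $37,675.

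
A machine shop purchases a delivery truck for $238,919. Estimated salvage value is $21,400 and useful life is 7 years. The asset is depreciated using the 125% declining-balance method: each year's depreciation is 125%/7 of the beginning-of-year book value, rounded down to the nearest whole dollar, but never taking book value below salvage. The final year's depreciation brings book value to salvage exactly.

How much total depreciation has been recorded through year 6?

Depreciable base = $238,919 − $21,400 = $217,519.
Year 1: ⌊$238,919 × 125%/7⌋ = $42,664. Book value $196,255.
Year 2: ⌊$196,255 × 125%/7⌋ = $35,045. Book value $161,210.
Year 3: ⌊$161,210 × 125%/7⌋ = $28,787. Book value $132,423.
Year 4: ⌊$132,423 × 125%/7⌋ = $23,646. Book value $108,777.
Year 5: ⌊$108,777 × 125%/7⌋ = $19,424. Book value $89,353.
Year 6: ⌊$89,353 × 125%/7⌋ = $15,955. Book value $73,398.
Accumulated through year 6 = $238,919 − $73,398 = $165,521.

$165,521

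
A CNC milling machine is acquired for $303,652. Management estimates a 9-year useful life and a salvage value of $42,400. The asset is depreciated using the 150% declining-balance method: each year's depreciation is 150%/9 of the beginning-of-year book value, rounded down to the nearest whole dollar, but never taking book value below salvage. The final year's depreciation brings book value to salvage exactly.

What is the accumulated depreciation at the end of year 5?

Depreciable base = $303,652 − $42,400 = $261,252.
Year 1: ⌊$303,652 × 150%/9⌋ = $50,608. Book value $253,044.
Year 2: ⌊$253,044 × 150%/9⌋ = $42,174. Book value $210,870.
Year 3: ⌊$210,870 × 150%/9⌋ = $35,145. Book value $175,725.
Year 4: ⌊$175,725 × 150%/9⌋ = $29,287. Book value $146,438.
Year 5: ⌊$146,438 × 150%/9⌋ = $24,406. Book value $122,032.
Accumulated through year 5 = $303,652 − $122,032 = $181,620.

$181,620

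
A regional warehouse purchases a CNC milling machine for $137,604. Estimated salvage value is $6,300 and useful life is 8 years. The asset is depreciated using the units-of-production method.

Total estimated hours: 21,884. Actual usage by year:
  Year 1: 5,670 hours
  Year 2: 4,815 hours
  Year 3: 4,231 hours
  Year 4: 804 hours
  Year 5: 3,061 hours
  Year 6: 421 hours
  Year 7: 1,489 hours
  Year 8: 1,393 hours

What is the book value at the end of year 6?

Depreciable base = $137,604 − $6,300 = $131,304.
Rate = $131,304 / 21,884 hours = $6 per hour.
Year 1: 5,670 × $6 = $34,020. Book value $103,584.
Year 2: 4,815 × $6 = $28,890. Book value $74,694.
Year 3: 4,231 × $6 = $25,386. Book value $49,308.
Year 4: 804 × $6 = $4,824. Book value $44,484.
Year 5: 3,061 × $6 = $18,366. Book value $26,118.
Year 6: 421 × $6 = $2,526. Book value $23,592.

$23,592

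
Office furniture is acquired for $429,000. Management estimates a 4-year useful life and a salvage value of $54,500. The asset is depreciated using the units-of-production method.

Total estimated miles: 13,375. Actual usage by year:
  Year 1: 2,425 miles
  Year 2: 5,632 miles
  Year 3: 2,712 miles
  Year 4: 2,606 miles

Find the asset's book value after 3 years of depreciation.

$127,468

Depreciable base = $429,000 − $54,500 = $374,500.
Rate = $374,500 / 13,375 miles = $28 per mile.
Year 1: 2,425 × $28 = $67,900. Book value $361,100.
Year 2: 5,632 × $28 = $157,696. Book value $203,404.
Year 3: 2,712 × $28 = $75,936. Book value $127,468.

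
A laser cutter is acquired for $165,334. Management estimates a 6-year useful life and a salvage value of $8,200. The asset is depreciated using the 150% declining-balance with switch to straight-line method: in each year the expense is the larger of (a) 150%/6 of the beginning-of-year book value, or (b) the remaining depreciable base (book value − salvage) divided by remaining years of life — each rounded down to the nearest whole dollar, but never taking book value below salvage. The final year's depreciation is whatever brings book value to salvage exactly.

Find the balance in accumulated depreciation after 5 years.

Depreciable base = $165,334 − $8,200 = $157,134.
Year 1: DB = ⌊$165,334 × 150%/6⌋ = $41,333; SL = ⌊$157,134/6⌋ = $26,189 → take DB $41,333. Book value $124,001.
Year 2: DB = ⌊$124,001 × 150%/6⌋ = $31,000; SL = ⌊$115,801/5⌋ = $23,160 → take DB $31,000. Book value $93,001.
Year 3: DB = ⌊$93,001 × 150%/6⌋ = $23,250; SL = ⌊$84,801/4⌋ = $21,200 → take DB $23,250. Book value $69,751.
Year 4: DB = ⌊$69,751 × 150%/6⌋ = $17,437; SL = ⌊$61,551/3⌋ = $20,517 → take SL $20,517. Book value $49,234.
Year 5: DB = ⌊$49,234 × 150%/6⌋ = $12,308; SL = ⌊$41,034/2⌋ = $20,517 → take SL $20,517. Book value $28,717.
Accumulated through year 5 = $165,334 − $28,717 = $136,617.

$136,617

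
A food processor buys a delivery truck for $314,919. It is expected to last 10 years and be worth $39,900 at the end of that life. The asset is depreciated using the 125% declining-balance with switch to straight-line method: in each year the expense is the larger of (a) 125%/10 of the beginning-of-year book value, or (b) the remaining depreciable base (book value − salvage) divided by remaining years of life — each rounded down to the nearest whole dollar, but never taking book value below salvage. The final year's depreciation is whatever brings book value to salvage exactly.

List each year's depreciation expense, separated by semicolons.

$39,364; $34,444; $30,138; $26,371; $24,117; $24,117; $24,117; $24,117; $24,117; $24,117

Depreciable base = $314,919 − $39,900 = $275,019.
Year 1: DB = ⌊$314,919 × 125%/10⌋ = $39,364; SL = ⌊$275,019/10⌋ = $27,501 → take DB $39,364. Book value $275,555.
Year 2: DB = ⌊$275,555 × 125%/10⌋ = $34,444; SL = ⌊$235,655/9⌋ = $26,183 → take DB $34,444. Book value $241,111.
Year 3: DB = ⌊$241,111 × 125%/10⌋ = $30,138; SL = ⌊$201,211/8⌋ = $25,151 → take DB $30,138. Book value $210,973.
Year 4: DB = ⌊$210,973 × 125%/10⌋ = $26,371; SL = ⌊$171,073/7⌋ = $24,439 → take DB $26,371. Book value $184,602.
Year 5: DB = ⌊$184,602 × 125%/10⌋ = $23,075; SL = ⌊$144,702/6⌋ = $24,117 → take SL $24,117. Book value $160,485.
Year 6: DB = ⌊$160,485 × 125%/10⌋ = $20,060; SL = ⌊$120,585/5⌋ = $24,117 → take SL $24,117. Book value $136,368.
Year 7: DB = ⌊$136,368 × 125%/10⌋ = $17,046; SL = ⌊$96,468/4⌋ = $24,117 → take SL $24,117. Book value $112,251.
Year 8: DB = ⌊$112,251 × 125%/10⌋ = $14,031; SL = ⌊$72,351/3⌋ = $24,117 → take SL $24,117. Book value $88,134.
Year 9: DB = ⌊$88,134 × 125%/10⌋ = $11,016; SL = ⌊$48,234/2⌋ = $24,117 → take SL $24,117. Book value $64,017.
Year 10 (final): $64,017 − $39,900 = $24,117. Book value $39,900.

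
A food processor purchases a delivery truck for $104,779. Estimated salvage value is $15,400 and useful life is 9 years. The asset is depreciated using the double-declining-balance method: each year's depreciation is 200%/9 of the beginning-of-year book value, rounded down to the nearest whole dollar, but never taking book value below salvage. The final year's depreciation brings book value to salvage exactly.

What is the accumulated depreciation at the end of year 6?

Depreciable base = $104,779 − $15,400 = $89,379.
Year 1: ⌊$104,779 × 200%/9⌋ = $23,284. Book value $81,495.
Year 2: ⌊$81,495 × 200%/9⌋ = $18,110. Book value $63,385.
Year 3: ⌊$63,385 × 200%/9⌋ = $14,085. Book value $49,300.
Year 4: ⌊$49,300 × 200%/9⌋ = $10,955. Book value $38,345.
Year 5: ⌊$38,345 × 200%/9⌋ = $8,521. Book value $29,824.
Year 6: ⌊$29,824 × 200%/9⌋ = $6,627. Book value $23,197.
Accumulated through year 6 = $104,779 − $23,197 = $81,582.

$81,582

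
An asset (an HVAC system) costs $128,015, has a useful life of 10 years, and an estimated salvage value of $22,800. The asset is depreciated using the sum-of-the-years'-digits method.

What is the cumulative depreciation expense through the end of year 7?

Depreciable base = $128,015 − $22,800 = $105,215.
Sum of the years' digits = 10+9+8+7+6+5+4+3+2+1 = 55.
Year 1: $105,215 × 10/55 = $19,130. Book value $108,885.
Year 2: $105,215 × 9/55 = $17,217. Book value $91,668.
Year 3: $105,215 × 8/55 = $15,304. Book value $76,364.
Year 4: $105,215 × 7/55 = $13,391. Book value $62,973.
Year 5: $105,215 × 6/55 = $11,478. Book value $51,495.
Year 6: $105,215 × 5/55 = $9,565. Book value $41,930.
Year 7: $105,215 × 4/55 = $7,652. Book value $34,278.
Accumulated through year 7 = $128,015 − $34,278 = $93,737.

$93,737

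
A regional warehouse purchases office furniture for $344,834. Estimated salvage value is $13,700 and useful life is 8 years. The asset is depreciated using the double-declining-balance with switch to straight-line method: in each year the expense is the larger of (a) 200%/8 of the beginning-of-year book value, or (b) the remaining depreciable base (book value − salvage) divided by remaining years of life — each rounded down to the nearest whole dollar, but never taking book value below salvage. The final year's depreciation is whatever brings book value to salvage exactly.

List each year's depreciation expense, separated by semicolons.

$86,208; $64,656; $48,492; $36,369; $27,277; $22,710; $22,711; $22,711

Depreciable base = $344,834 − $13,700 = $331,134.
Year 1: DB = ⌊$344,834 × 200%/8⌋ = $86,208; SL = ⌊$331,134/8⌋ = $41,391 → take DB $86,208. Book value $258,626.
Year 2: DB = ⌊$258,626 × 200%/8⌋ = $64,656; SL = ⌊$244,926/7⌋ = $34,989 → take DB $64,656. Book value $193,970.
Year 3: DB = ⌊$193,970 × 200%/8⌋ = $48,492; SL = ⌊$180,270/6⌋ = $30,045 → take DB $48,492. Book value $145,478.
Year 4: DB = ⌊$145,478 × 200%/8⌋ = $36,369; SL = ⌊$131,778/5⌋ = $26,355 → take DB $36,369. Book value $109,109.
Year 5: DB = ⌊$109,109 × 200%/8⌋ = $27,277; SL = ⌊$95,409/4⌋ = $23,852 → take DB $27,277. Book value $81,832.
Year 6: DB = ⌊$81,832 × 200%/8⌋ = $20,458; SL = ⌊$68,132/3⌋ = $22,710 → take SL $22,710. Book value $59,122.
Year 7: DB = ⌊$59,122 × 200%/8⌋ = $14,780; SL = ⌊$45,422/2⌋ = $22,711 → take SL $22,711. Book value $36,411.
Year 8 (final): $36,411 − $13,700 = $22,711. Book value $13,700.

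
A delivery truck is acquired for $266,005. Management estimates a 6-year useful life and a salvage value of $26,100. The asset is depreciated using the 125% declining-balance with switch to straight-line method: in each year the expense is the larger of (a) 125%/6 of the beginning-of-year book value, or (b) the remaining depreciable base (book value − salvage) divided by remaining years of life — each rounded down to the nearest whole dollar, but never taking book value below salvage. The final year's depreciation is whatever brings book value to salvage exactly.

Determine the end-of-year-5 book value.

$61,254

Depreciable base = $266,005 − $26,100 = $239,905.
Year 1: DB = ⌊$266,005 × 125%/6⌋ = $55,417; SL = ⌊$239,905/6⌋ = $39,984 → take DB $55,417. Book value $210,588.
Year 2: DB = ⌊$210,588 × 125%/6⌋ = $43,872; SL = ⌊$184,488/5⌋ = $36,897 → take DB $43,872. Book value $166,716.
Year 3: DB = ⌊$166,716 × 125%/6⌋ = $34,732; SL = ⌊$140,616/4⌋ = $35,154 → take SL $35,154. Book value $131,562.
Year 4: DB = ⌊$131,562 × 125%/6⌋ = $27,408; SL = ⌊$105,462/3⌋ = $35,154 → take SL $35,154. Book value $96,408.
Year 5: DB = ⌊$96,408 × 125%/6⌋ = $20,085; SL = ⌊$70,308/2⌋ = $35,154 → take SL $35,154. Book value $61,254.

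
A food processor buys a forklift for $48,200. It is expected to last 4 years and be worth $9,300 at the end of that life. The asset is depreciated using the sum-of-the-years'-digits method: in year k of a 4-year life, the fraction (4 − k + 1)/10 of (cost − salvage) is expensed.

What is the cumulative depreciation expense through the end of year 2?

$27,230

Depreciable base = $48,200 − $9,300 = $38,900.
Sum of the years' digits = 4+3+2+1 = 10.
Year 1: $38,900 × 4/10 = $15,560. Book value $32,640.
Year 2: $38,900 × 3/10 = $11,670. Book value $20,970.
Accumulated through year 2 = $48,200 − $20,970 = $27,230.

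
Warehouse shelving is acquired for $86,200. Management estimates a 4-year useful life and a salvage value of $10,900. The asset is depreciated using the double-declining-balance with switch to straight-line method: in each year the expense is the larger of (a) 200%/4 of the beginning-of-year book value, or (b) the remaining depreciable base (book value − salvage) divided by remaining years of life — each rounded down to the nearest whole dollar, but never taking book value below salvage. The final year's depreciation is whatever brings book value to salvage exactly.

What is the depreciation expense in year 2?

$21,550

Depreciable base = $86,200 − $10,900 = $75,300.
Year 1: DB = ⌊$86,200 × 200%/4⌋ = $43,100; SL = ⌊$75,300/4⌋ = $18,825 → take DB $43,100. Book value $43,100.
Year 2: DB = ⌊$43,100 × 200%/4⌋ = $21,550; SL = ⌊$32,200/3⌋ = $10,733 → take DB $21,550. Book value $21,550.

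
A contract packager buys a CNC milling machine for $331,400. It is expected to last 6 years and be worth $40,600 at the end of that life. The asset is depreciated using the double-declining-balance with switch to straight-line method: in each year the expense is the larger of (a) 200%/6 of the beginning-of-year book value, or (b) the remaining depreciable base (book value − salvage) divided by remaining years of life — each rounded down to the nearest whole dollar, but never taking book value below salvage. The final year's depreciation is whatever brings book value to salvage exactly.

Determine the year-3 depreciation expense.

Depreciable base = $331,400 − $40,600 = $290,800.
Year 1: DB = ⌊$331,400 × 200%/6⌋ = $110,466; SL = ⌊$290,800/6⌋ = $48,466 → take DB $110,466. Book value $220,934.
Year 2: DB = ⌊$220,934 × 200%/6⌋ = $73,644; SL = ⌊$180,334/5⌋ = $36,066 → take DB $73,644. Book value $147,290.
Year 3: DB = ⌊$147,290 × 200%/6⌋ = $49,096; SL = ⌊$106,690/4⌋ = $26,672 → take DB $49,096. Book value $98,194.

$49,096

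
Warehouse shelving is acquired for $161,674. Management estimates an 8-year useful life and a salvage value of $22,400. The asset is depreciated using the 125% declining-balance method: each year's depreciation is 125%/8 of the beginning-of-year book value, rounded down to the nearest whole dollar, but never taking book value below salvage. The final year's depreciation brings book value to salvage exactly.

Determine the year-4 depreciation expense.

Depreciable base = $161,674 − $22,400 = $139,274.
Year 1: ⌊$161,674 × 125%/8⌋ = $25,261. Book value $136,413.
Year 2: ⌊$136,413 × 125%/8⌋ = $21,314. Book value $115,099.
Year 3: ⌊$115,099 × 125%/8⌋ = $17,984. Book value $97,115.
Year 4: ⌊$97,115 × 125%/8⌋ = $15,174. Book value $81,941.

$15,174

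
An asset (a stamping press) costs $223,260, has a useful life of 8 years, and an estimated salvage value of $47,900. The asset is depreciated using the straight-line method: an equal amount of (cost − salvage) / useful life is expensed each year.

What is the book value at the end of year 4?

Depreciable base = $223,260 − $47,900 = $175,360.
Annual expense = $175,360 / 8 = $21,920.
End of year 1: book value $201,340.
End of year 2: book value $179,420.
End of year 3: book value $157,500.
End of year 4: book value $135,580.

$135,580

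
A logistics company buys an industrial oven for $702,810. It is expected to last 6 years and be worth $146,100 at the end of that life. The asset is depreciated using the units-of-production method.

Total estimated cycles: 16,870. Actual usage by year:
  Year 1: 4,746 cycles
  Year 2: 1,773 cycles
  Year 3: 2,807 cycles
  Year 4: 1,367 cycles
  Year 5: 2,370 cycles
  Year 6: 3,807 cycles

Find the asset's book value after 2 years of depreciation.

$487,683

Depreciable base = $702,810 − $146,100 = $556,710.
Rate = $556,710 / 16,870 cycles = $33 per cycle.
Year 1: 4,746 × $33 = $156,618. Book value $546,192.
Year 2: 1,773 × $33 = $58,509. Book value $487,683.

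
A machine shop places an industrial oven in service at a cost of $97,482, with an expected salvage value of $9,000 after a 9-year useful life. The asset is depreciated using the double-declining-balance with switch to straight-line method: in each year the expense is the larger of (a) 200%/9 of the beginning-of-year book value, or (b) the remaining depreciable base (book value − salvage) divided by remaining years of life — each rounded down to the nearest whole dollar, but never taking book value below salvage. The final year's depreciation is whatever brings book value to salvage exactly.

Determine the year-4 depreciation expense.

$10,192

Depreciable base = $97,482 − $9,000 = $88,482.
Year 1: DB = ⌊$97,482 × 200%/9⌋ = $21,662; SL = ⌊$88,482/9⌋ = $9,831 → take DB $21,662. Book value $75,820.
Year 2: DB = ⌊$75,820 × 200%/9⌋ = $16,848; SL = ⌊$66,820/8⌋ = $8,352 → take DB $16,848. Book value $58,972.
Year 3: DB = ⌊$58,972 × 200%/9⌋ = $13,104; SL = ⌊$49,972/7⌋ = $7,138 → take DB $13,104. Book value $45,868.
Year 4: DB = ⌊$45,868 × 200%/9⌋ = $10,192; SL = ⌊$36,868/6⌋ = $6,144 → take DB $10,192. Book value $35,676.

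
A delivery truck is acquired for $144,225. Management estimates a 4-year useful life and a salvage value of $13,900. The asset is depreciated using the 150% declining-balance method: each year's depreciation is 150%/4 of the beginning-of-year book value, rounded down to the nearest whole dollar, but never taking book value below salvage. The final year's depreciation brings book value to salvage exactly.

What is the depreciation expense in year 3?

Depreciable base = $144,225 − $13,900 = $130,325.
Year 1: ⌊$144,225 × 150%/4⌋ = $54,084. Book value $90,141.
Year 2: ⌊$90,141 × 150%/4⌋ = $33,802. Book value $56,339.
Year 3: ⌊$56,339 × 150%/4⌋ = $21,127. Book value $35,212.

$21,127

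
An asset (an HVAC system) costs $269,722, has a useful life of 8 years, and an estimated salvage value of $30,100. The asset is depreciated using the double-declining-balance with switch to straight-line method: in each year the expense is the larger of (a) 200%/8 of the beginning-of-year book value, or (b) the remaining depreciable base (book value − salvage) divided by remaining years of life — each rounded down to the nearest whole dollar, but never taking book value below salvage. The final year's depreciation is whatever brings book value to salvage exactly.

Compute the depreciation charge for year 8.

$5,905

Depreciable base = $269,722 − $30,100 = $239,622.
Year 1: DB = ⌊$269,722 × 200%/8⌋ = $67,430; SL = ⌊$239,622/8⌋ = $29,952 → take DB $67,430. Book value $202,292.
Year 2: DB = ⌊$202,292 × 200%/8⌋ = $50,573; SL = ⌊$172,192/7⌋ = $24,598 → take DB $50,573. Book value $151,719.
Year 3: DB = ⌊$151,719 × 200%/8⌋ = $37,929; SL = ⌊$121,619/6⌋ = $20,269 → take DB $37,929. Book value $113,790.
Year 4: DB = ⌊$113,790 × 200%/8⌋ = $28,447; SL = ⌊$83,690/5⌋ = $16,738 → take DB $28,447. Book value $85,343.
Year 5: DB = ⌊$85,343 × 200%/8⌋ = $21,335; SL = ⌊$55,243/4⌋ = $13,810 → take DB $21,335. Book value $64,008.
Year 6: DB = ⌊$64,008 × 200%/8⌋ = $16,002; SL = ⌊$33,908/3⌋ = $11,302 → take DB $16,002. Book value $48,006.
Year 7: DB = ⌊$48,006 × 200%/8⌋ = $12,001; SL = ⌊$17,906/2⌋ = $8,953 → take DB $12,001. Book value $36,005.
Year 8 (final): $36,005 − $30,100 = $5,905. Book value $30,100.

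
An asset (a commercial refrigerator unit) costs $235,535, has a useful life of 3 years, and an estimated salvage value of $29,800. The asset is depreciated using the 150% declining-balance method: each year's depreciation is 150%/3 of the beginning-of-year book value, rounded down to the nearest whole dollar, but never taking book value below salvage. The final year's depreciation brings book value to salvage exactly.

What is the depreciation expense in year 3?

$29,084

Depreciable base = $235,535 − $29,800 = $205,735.
Year 1: ⌊$235,535 × 150%/3⌋ = $117,767. Book value $117,768.
Year 2: ⌊$117,768 × 150%/3⌋ = $58,884. Book value $58,884.
Year 3 (final): $58,884 − $29,800 = $29,084. Book value $29,800.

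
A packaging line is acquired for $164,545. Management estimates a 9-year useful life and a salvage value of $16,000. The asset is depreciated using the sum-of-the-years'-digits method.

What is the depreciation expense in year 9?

$3,301

Depreciable base = $164,545 − $16,000 = $148,545.
Sum of the years' digits = 9+8+7+6+5+4+3+2+1 = 45.
Year 1: $148,545 × 9/45 = $29,709. Book value $134,836.
Year 2: $148,545 × 8/45 = $26,408. Book value $108,428.
Year 3: $148,545 × 7/45 = $23,107. Book value $85,321.
Year 4: $148,545 × 6/45 = $19,806. Book value $65,515.
Year 5: $148,545 × 5/45 = $16,505. Book value $49,010.
Year 6: $148,545 × 4/45 = $13,204. Book value $35,806.
Year 7: $148,545 × 3/45 = $9,903. Book value $25,903.
Year 8: $148,545 × 2/45 = $6,602. Book value $19,301.
Year 9: $148,545 × 1/45 = $3,301. Book value $16,000.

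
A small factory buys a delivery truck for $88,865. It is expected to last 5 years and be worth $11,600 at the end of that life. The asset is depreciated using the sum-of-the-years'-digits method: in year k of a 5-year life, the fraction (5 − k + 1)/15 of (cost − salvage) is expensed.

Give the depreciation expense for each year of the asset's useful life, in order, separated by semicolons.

$25,755; $20,604; $15,453; $10,302; $5,151

Depreciable base = $88,865 − $11,600 = $77,265.
Sum of the years' digits = 5+4+3+2+1 = 15.
Year 1: $77,265 × 5/15 = $25,755. Book value $63,110.
Year 2: $77,265 × 4/15 = $20,604. Book value $42,506.
Year 3: $77,265 × 3/15 = $15,453. Book value $27,053.
Year 4: $77,265 × 2/15 = $10,302. Book value $16,751.
Year 5: $77,265 × 1/15 = $5,151. Book value $11,600.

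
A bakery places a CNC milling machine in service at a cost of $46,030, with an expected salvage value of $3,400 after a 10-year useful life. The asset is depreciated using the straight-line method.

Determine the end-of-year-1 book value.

Depreciable base = $46,030 − $3,400 = $42,630.
Annual expense = $42,630 / 10 = $4,263.
End of year 1: book value $41,767.

$41,767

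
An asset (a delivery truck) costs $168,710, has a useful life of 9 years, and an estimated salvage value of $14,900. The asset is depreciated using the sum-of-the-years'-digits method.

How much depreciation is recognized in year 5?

$17,090

Depreciable base = $168,710 − $14,900 = $153,810.
Sum of the years' digits = 9+8+7+6+5+4+3+2+1 = 45.
Year 1: $153,810 × 9/45 = $30,762. Book value $137,948.
Year 2: $153,810 × 8/45 = $27,344. Book value $110,604.
Year 3: $153,810 × 7/45 = $23,926. Book value $86,678.
Year 4: $153,810 × 6/45 = $20,508. Book value $66,170.
Year 5: $153,810 × 5/45 = $17,090. Book value $49,080.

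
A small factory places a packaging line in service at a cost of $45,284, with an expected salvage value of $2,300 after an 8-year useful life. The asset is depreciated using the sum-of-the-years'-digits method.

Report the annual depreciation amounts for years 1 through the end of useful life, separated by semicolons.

$9,552; $8,358; $7,164; $5,970; $4,776; $3,582; $2,388; $1,194

Depreciable base = $45,284 − $2,300 = $42,984.
Sum of the years' digits = 8+7+6+5+4+3+2+1 = 36.
Year 1: $42,984 × 8/36 = $9,552. Book value $35,732.
Year 2: $42,984 × 7/36 = $8,358. Book value $27,374.
Year 3: $42,984 × 6/36 = $7,164. Book value $20,210.
Year 4: $42,984 × 5/36 = $5,970. Book value $14,240.
Year 5: $42,984 × 4/36 = $4,776. Book value $9,464.
Year 6: $42,984 × 3/36 = $3,582. Book value $5,882.
Year 7: $42,984 × 2/36 = $2,388. Book value $3,494.
Year 8: $42,984 × 1/36 = $1,194. Book value $2,300.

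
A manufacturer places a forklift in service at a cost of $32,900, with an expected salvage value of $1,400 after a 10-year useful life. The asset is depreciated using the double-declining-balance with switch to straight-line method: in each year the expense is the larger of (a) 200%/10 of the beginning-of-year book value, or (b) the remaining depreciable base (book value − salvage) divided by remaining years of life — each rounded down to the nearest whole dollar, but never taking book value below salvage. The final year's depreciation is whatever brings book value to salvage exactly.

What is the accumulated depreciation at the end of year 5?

Depreciable base = $32,900 − $1,400 = $31,500.
Year 1: DB = ⌊$32,900 × 200%/10⌋ = $6,580; SL = ⌊$31,500/10⌋ = $3,150 → take DB $6,580. Book value $26,320.
Year 2: DB = ⌊$26,320 × 200%/10⌋ = $5,264; SL = ⌊$24,920/9⌋ = $2,768 → take DB $5,264. Book value $21,056.
Year 3: DB = ⌊$21,056 × 200%/10⌋ = $4,211; SL = ⌊$19,656/8⌋ = $2,457 → take DB $4,211. Book value $16,845.
Year 4: DB = ⌊$16,845 × 200%/10⌋ = $3,369; SL = ⌊$15,445/7⌋ = $2,206 → take DB $3,369. Book value $13,476.
Year 5: DB = ⌊$13,476 × 200%/10⌋ = $2,695; SL = ⌊$12,076/6⌋ = $2,012 → take DB $2,695. Book value $10,781.
Accumulated through year 5 = $32,900 − $10,781 = $22,119.

$22,119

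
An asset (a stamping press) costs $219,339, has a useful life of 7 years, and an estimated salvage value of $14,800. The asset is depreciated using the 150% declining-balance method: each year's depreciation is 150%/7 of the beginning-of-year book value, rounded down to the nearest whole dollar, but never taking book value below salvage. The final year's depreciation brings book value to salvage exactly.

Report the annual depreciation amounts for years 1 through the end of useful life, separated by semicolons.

Depreciable base = $219,339 − $14,800 = $204,539.
Year 1: ⌊$219,339 × 150%/7⌋ = $47,001. Book value $172,338.
Year 2: ⌊$172,338 × 150%/7⌋ = $36,929. Book value $135,409.
Year 3: ⌊$135,409 × 150%/7⌋ = $29,016. Book value $106,393.
Year 4: ⌊$106,393 × 150%/7⌋ = $22,798. Book value $83,595.
Year 5: ⌊$83,595 × 150%/7⌋ = $17,913. Book value $65,682.
Year 6: ⌊$65,682 × 150%/7⌋ = $14,074. Book value $51,608.
Year 7 (final): $51,608 − $14,800 = $36,808. Book value $14,800.

$47,001; $36,929; $29,016; $22,798; $17,913; $14,074; $36,808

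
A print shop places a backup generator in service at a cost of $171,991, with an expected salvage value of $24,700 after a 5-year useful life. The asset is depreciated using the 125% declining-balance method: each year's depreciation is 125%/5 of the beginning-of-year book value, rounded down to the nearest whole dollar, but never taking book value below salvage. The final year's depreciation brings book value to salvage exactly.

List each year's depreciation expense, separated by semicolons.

Depreciable base = $171,991 − $24,700 = $147,291.
Year 1: ⌊$171,991 × 125%/5⌋ = $42,997. Book value $128,994.
Year 2: ⌊$128,994 × 125%/5⌋ = $32,248. Book value $96,746.
Year 3: ⌊$96,746 × 125%/5⌋ = $24,186. Book value $72,560.
Year 4: ⌊$72,560 × 125%/5⌋ = $18,140. Book value $54,420.
Year 5 (final): $54,420 − $24,700 = $29,720. Book value $24,700.

$42,997; $32,248; $24,186; $18,140; $29,720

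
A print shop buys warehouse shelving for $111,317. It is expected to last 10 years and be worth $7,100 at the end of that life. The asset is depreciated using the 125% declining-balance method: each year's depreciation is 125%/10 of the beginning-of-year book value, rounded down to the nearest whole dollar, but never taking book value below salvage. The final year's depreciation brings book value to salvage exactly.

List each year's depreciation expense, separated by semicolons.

Depreciable base = $111,317 − $7,100 = $104,217.
Year 1: ⌊$111,317 × 125%/10⌋ = $13,914. Book value $97,403.
Year 2: ⌊$97,403 × 125%/10⌋ = $12,175. Book value $85,228.
Year 3: ⌊$85,228 × 125%/10⌋ = $10,653. Book value $74,575.
Year 4: ⌊$74,575 × 125%/10⌋ = $9,321. Book value $65,254.
Year 5: ⌊$65,254 × 125%/10⌋ = $8,156. Book value $57,098.
Year 6: ⌊$57,098 × 125%/10⌋ = $7,137. Book value $49,961.
Year 7: ⌊$49,961 × 125%/10⌋ = $6,245. Book value $43,716.
Year 8: ⌊$43,716 × 125%/10⌋ = $5,464. Book value $38,252.
Year 9: ⌊$38,252 × 125%/10⌋ = $4,781. Book value $33,471.
Year 10 (final): $33,471 − $7,100 = $26,371. Book value $7,100.

$13,914; $12,175; $10,653; $9,321; $8,156; $7,137; $6,245; $5,464; $4,781; $26,371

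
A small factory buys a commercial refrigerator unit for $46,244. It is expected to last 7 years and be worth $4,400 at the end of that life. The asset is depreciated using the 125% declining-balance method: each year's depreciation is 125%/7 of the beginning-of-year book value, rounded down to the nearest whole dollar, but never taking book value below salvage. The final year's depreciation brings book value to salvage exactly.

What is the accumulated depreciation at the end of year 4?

Depreciable base = $46,244 − $4,400 = $41,844.
Year 1: ⌊$46,244 × 125%/7⌋ = $8,257. Book value $37,987.
Year 2: ⌊$37,987 × 125%/7⌋ = $6,783. Book value $31,204.
Year 3: ⌊$31,204 × 125%/7⌋ = $5,572. Book value $25,632.
Year 4: ⌊$25,632 × 125%/7⌋ = $4,577. Book value $21,055.
Accumulated through year 4 = $46,244 − $21,055 = $25,189.

$25,189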